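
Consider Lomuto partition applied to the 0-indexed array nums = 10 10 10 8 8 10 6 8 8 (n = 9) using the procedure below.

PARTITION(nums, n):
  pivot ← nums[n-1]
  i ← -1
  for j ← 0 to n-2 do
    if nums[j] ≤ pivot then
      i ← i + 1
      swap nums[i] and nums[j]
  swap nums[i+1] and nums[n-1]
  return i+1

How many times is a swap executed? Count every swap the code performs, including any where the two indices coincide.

pivot = nums[8] = 8; i = -1
j=0: nums[0]=10 > 8 → no swap
j=1: nums[1]=10 > 8 → no swap
j=2: nums[2]=10 > 8 → no swap
j=3: nums[3]=8 ≤ 8 → i=0, swap nums[0],nums[3] → 8 10 10 10 8 10 6 8 8
j=4: nums[4]=8 ≤ 8 → i=1, swap nums[1],nums[4] → 8 8 10 10 10 10 6 8 8
j=5: nums[5]=10 > 8 → no swap
j=6: nums[6]=6 ≤ 8 → i=2, swap nums[2],nums[6] → 8 8 6 10 10 10 10 8 8
j=7: nums[7]=8 ≤ 8 → i=3, swap nums[3],nums[7] → 8 8 6 8 10 10 10 10 8
final swap nums[4],nums[8] → 8 8 6 8 8 10 10 10 10; return 4

5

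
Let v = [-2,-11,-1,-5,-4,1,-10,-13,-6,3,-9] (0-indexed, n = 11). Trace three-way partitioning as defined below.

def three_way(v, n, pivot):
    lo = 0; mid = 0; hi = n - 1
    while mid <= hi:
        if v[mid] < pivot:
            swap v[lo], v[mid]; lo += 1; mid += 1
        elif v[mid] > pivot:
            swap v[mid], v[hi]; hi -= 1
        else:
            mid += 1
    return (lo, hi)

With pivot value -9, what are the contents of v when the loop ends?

[-11,-13,-10,-9,1,-4,-5,-6,3,-1,-2]

pivot = -9; lo=0, mid=0, hi=10
v[mid]=-2>-9: swap v[0],v[10]; hi=9 → [-9,-11,-1,-5,-4,1,-10,-13,-6,3,-2]
v[mid]=-9=-9: mid=1
v[mid]=-11<-9: swap v[0],v[1]; lo=1,mid=2 → [-11,-9,-1,-5,-4,1,-10,-13,-6,3,-2]
v[mid]=-1>-9: swap v[2],v[9]; hi=8 → [-11,-9,3,-5,-4,1,-10,-13,-6,-1,-2]
v[mid]=3>-9: swap v[2],v[8]; hi=7 → [-11,-9,-6,-5,-4,1,-10,-13,3,-1,-2]
v[mid]=-6>-9: swap v[2],v[7]; hi=6 → [-11,-9,-13,-5,-4,1,-10,-6,3,-1,-2]
v[mid]=-13<-9: swap v[1],v[2]; lo=2,mid=3 → [-11,-13,-9,-5,-4,1,-10,-6,3,-1,-2]
v[mid]=-5>-9: swap v[3],v[6]; hi=5 → [-11,-13,-9,-10,-4,1,-5,-6,3,-1,-2]
v[mid]=-10<-9: swap v[2],v[3]; lo=3,mid=4 → [-11,-13,-10,-9,-4,1,-5,-6,3,-1,-2]
v[mid]=-4>-9: swap v[4],v[5]; hi=4 → [-11,-13,-10,-9,1,-4,-5,-6,3,-1,-2]
v[mid]=1>-9: swap v[4],v[4]; hi=3 → [-11,-13,-10,-9,1,-4,-5,-6,3,-1,-2]
end: lo=3, hi=3; v = [-11,-13,-10,-9,1,-4,-5,-6,3,-1,-2]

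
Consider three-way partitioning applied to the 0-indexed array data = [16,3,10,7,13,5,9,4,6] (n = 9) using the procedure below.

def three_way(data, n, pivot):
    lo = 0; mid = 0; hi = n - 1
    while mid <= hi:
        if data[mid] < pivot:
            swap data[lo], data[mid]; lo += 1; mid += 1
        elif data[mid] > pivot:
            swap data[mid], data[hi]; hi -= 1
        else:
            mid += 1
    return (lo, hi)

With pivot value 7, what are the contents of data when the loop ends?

lo=0 mid=0 hi=8
16>7: swap(0,8), hi=7 ⇒ [6,3,10,7,13,5,9,4,16]
6<7: swap(0,0), lo=1 mid=1 ⇒ [6,3,10,7,13,5,9,4,16]
3<7: swap(1,1), lo=2 mid=2 ⇒ [6,3,10,7,13,5,9,4,16]
10>7: swap(2,7), hi=6 ⇒ [6,3,4,7,13,5,9,10,16]
4<7: swap(2,2), lo=3 mid=3 ⇒ [6,3,4,7,13,5,9,10,16]
7=7: mid=4
13>7: swap(4,6), hi=5 ⇒ [6,3,4,7,9,5,13,10,16]
9>7: swap(4,5), hi=4 ⇒ [6,3,4,7,5,9,13,10,16]
5<7: swap(3,4), lo=4 mid=5 ⇒ [6,3,4,5,7,9,13,10,16]
done. lo=4 hi=4; data=[6,3,4,5,7,9,13,10,16]

[6,3,4,5,7,9,13,10,16]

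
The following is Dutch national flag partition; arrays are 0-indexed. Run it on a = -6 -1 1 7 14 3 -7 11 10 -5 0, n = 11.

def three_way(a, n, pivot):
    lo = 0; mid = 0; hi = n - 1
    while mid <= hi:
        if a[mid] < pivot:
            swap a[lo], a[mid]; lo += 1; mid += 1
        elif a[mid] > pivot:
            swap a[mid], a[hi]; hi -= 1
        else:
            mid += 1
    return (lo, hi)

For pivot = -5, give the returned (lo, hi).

(2, 2)

pivot = -5; lo=0, mid=0, hi=10
a[mid]=-6<-5: swap a[0],a[0]; lo=1,mid=1 → -6 -1 1 7 14 3 -7 11 10 -5 0
a[mid]=-1>-5: swap a[1],a[10]; hi=9 → -6 0 1 7 14 3 -7 11 10 -5 -1
a[mid]=0>-5: swap a[1],a[9]; hi=8 → -6 -5 1 7 14 3 -7 11 10 0 -1
a[mid]=-5=-5: mid=2
a[mid]=1>-5: swap a[2],a[8]; hi=7 → -6 -5 10 7 14 3 -7 11 1 0 -1
a[mid]=10>-5: swap a[2],a[7]; hi=6 → -6 -5 11 7 14 3 -7 10 1 0 -1
a[mid]=11>-5: swap a[2],a[6]; hi=5 → -6 -5 -7 7 14 3 11 10 1 0 -1
a[mid]=-7<-5: swap a[1],a[2]; lo=2,mid=3 → -6 -7 -5 7 14 3 11 10 1 0 -1
a[mid]=7>-5: swap a[3],a[5]; hi=4 → -6 -7 -5 3 14 7 11 10 1 0 -1
a[mid]=3>-5: swap a[3],a[4]; hi=3 → -6 -7 -5 14 3 7 11 10 1 0 -1
a[mid]=14>-5: swap a[3],a[3]; hi=2 → -6 -7 -5 14 3 7 11 10 1 0 -1
end: lo=2, hi=2; a = -6 -7 -5 14 3 7 11 10 1 0 -1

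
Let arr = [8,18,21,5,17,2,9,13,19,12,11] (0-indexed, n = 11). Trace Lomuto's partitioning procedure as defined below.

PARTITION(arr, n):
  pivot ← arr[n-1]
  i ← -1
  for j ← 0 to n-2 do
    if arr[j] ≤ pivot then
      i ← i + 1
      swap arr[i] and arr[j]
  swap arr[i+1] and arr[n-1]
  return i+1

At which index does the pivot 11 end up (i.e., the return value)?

pivot=11, i=-1
j=0: 8≤11, i=0, swap(0,0) ⇒ [8,18,21,5,17,2,9,13,19,12,11]
j=1: 18>11, skip
j=2: 21>11, skip
j=3: 5≤11, i=1, swap(1,3) ⇒ [8,5,21,18,17,2,9,13,19,12,11]
j=4: 17>11, skip
j=5: 2≤11, i=2, swap(2,5) ⇒ [8,5,2,18,17,21,9,13,19,12,11]
j=6: 9≤11, i=3, swap(3,6) ⇒ [8,5,2,9,17,21,18,13,19,12,11]
j=7: 13>11, skip
j=8: 19>11, skip
j=9: 12>11, skip
swap(4,10) ⇒ [8,5,2,9,11,21,18,13,19,12,17]; return 4

4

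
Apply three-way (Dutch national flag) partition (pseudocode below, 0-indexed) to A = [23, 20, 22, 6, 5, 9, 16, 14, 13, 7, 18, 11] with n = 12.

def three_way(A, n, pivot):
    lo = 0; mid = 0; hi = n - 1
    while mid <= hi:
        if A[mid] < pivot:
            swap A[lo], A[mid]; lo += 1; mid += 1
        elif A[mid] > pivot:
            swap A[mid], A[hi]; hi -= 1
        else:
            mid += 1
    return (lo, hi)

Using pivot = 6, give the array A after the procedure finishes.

lo=0 mid=0 hi=11
23>6: swap(0,11), hi=10 ⇒ [11, 20, 22, 6, 5, 9, 16, 14, 13, 7, 18, 23]
11>6: swap(0,10), hi=9 ⇒ [18, 20, 22, 6, 5, 9, 16, 14, 13, 7, 11, 23]
18>6: swap(0,9), hi=8 ⇒ [7, 20, 22, 6, 5, 9, 16, 14, 13, 18, 11, 23]
7>6: swap(0,8), hi=7 ⇒ [13, 20, 22, 6, 5, 9, 16, 14, 7, 18, 11, 23]
13>6: swap(0,7), hi=6 ⇒ [14, 20, 22, 6, 5, 9, 16, 13, 7, 18, 11, 23]
14>6: swap(0,6), hi=5 ⇒ [16, 20, 22, 6, 5, 9, 14, 13, 7, 18, 11, 23]
16>6: swap(0,5), hi=4 ⇒ [9, 20, 22, 6, 5, 16, 14, 13, 7, 18, 11, 23]
9>6: swap(0,4), hi=3 ⇒ [5, 20, 22, 6, 9, 16, 14, 13, 7, 18, 11, 23]
5<6: swap(0,0), lo=1 mid=1 ⇒ [5, 20, 22, 6, 9, 16, 14, 13, 7, 18, 11, 23]
20>6: swap(1,3), hi=2 ⇒ [5, 6, 22, 20, 9, 16, 14, 13, 7, 18, 11, 23]
6=6: mid=2
22>6: swap(2,2), hi=1 ⇒ [5, 6, 22, 20, 9, 16, 14, 13, 7, 18, 11, 23]
done. lo=1 hi=1; A=[5, 6, 22, 20, 9, 16, 14, 13, 7, 18, 11, 23]

[5, 6, 22, 20, 9, 16, 14, 13, 7, 18, 11, 23]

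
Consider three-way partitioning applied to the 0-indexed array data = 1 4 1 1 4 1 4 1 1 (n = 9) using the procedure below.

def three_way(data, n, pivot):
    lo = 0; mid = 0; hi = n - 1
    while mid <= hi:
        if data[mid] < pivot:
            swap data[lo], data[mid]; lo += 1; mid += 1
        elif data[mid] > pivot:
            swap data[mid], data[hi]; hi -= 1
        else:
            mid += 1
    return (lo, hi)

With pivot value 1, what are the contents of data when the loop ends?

1 1 1 1 1 1 4 4 4

lo=0 mid=0 hi=8
1=1: mid=1
4>1: swap(1,8), hi=7 ⇒ 1 1 1 1 4 1 4 1 4
1=1: mid=2
1=1: mid=3
1=1: mid=4
4>1: swap(4,7), hi=6 ⇒ 1 1 1 1 1 1 4 4 4
1=1: mid=5
1=1: mid=6
4>1: swap(6,6), hi=5 ⇒ 1 1 1 1 1 1 4 4 4
done. lo=0 hi=5; data=1 1 1 1 1 1 4 4 4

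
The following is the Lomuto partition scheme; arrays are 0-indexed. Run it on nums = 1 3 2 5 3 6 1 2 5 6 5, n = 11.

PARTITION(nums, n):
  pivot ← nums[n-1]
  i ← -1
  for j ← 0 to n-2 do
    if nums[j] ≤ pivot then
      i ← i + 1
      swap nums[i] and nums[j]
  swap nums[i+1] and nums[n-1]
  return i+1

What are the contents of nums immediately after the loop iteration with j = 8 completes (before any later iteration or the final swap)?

pivot = nums[10] = 5; i = -1
j=0: nums[0]=1 ≤ 5 → i=0, swap nums[0],nums[0] (no change) → 1 3 2 5 3 6 1 2 5 6 5
j=1: nums[1]=3 ≤ 5 → i=1, swap nums[1],nums[1] (no change) → 1 3 2 5 3 6 1 2 5 6 5
j=2: nums[2]=2 ≤ 5 → i=2, swap nums[2],nums[2] (no change) → 1 3 2 5 3 6 1 2 5 6 5
j=3: nums[3]=5 ≤ 5 → i=3, swap nums[3],nums[3] (no change) → 1 3 2 5 3 6 1 2 5 6 5
j=4: nums[4]=3 ≤ 5 → i=4, swap nums[4],nums[4] (no change) → 1 3 2 5 3 6 1 2 5 6 5
j=5: nums[5]=6 > 5 → no swap
j=6: nums[6]=1 ≤ 5 → i=5, swap nums[5],nums[6] → 1 3 2 5 3 1 6 2 5 6 5
j=7: nums[7]=2 ≤ 5 → i=6, swap nums[6],nums[7] → 1 3 2 5 3 1 2 6 5 6 5
j=8: nums[8]=5 ≤ 5 → i=7, swap nums[7],nums[8] → 1 3 2 5 3 1 2 5 6 6 5
(after j=8) nums = 1 3 2 5 3 1 2 5 6 6 5

1 3 2 5 3 1 2 5 6 6 5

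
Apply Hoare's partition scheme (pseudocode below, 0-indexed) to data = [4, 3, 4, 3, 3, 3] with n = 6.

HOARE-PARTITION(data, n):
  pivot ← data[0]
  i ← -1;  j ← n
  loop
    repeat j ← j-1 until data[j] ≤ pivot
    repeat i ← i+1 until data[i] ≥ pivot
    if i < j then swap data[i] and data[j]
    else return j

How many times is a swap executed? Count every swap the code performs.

2

pivot = data[0] = 4; i = -1, j = 6
j→5 (data[5]=3≤4), i→0 (data[0]=4≥4); i<j, swap → [3, 3, 4, 3, 3, 4]
j→4 (data[4]=3≤4), i→2 (data[2]=4≥4); i<j, swap → [3, 3, 3, 3, 4, 4]
j→3, i→4; i≥j, return j=3. data = [3, 3, 3, 3, 4, 4]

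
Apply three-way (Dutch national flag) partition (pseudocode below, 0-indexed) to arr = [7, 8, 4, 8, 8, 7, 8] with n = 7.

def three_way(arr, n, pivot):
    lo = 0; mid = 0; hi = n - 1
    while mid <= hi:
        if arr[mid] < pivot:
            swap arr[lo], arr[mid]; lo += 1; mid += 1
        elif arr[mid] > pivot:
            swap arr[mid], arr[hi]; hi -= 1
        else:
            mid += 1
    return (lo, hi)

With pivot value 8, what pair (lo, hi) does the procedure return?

(3, 6)

lo=0 mid=0 hi=6
7<8: swap(0,0), lo=1 mid=1 ⇒ [7, 8, 4, 8, 8, 7, 8]
8=8: mid=2
4<8: swap(1,2), lo=2 mid=3 ⇒ [7, 4, 8, 8, 8, 7, 8]
8=8: mid=4
8=8: mid=5
7<8: swap(2,5), lo=3 mid=6 ⇒ [7, 4, 7, 8, 8, 8, 8]
8=8: mid=7
done. lo=3 hi=6; arr=[7, 4, 7, 8, 8, 8, 8]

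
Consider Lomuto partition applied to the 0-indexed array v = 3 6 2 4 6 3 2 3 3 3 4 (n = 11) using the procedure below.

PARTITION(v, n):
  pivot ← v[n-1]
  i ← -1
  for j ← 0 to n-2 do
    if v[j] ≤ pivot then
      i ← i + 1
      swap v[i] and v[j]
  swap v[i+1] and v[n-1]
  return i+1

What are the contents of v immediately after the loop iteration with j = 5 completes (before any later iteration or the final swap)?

pivot = v[10] = 4; i = -1
j=0: v[0]=3 ≤ 4 → i=0, swap v[0],v[0] (no change) → 3 6 2 4 6 3 2 3 3 3 4
j=1: v[1]=6 > 4 → no swap
j=2: v[2]=2 ≤ 4 → i=1, swap v[1],v[2] → 3 2 6 4 6 3 2 3 3 3 4
j=3: v[3]=4 ≤ 4 → i=2, swap v[2],v[3] → 3 2 4 6 6 3 2 3 3 3 4
j=4: v[4]=6 > 4 → no swap
j=5: v[5]=3 ≤ 4 → i=3, swap v[3],v[5] → 3 2 4 3 6 6 2 3 3 3 4
(after j=5) v = 3 2 4 3 6 6 2 3 3 3 4

3 2 4 3 6 6 2 3 3 3 4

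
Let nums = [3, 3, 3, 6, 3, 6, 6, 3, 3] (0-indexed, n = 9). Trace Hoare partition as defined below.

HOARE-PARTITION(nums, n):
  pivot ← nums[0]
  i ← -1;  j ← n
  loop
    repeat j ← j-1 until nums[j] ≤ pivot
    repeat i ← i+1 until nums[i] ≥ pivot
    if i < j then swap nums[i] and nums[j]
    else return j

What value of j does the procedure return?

2

pivot = nums[0] = 3; i = -1, j = 9
j→8 (nums[8]=3≤3), i→0 (nums[0]=3≥3); i<j, swap → [3, 3, 3, 6, 3, 6, 6, 3, 3]
j→7 (nums[7]=3≤3), i→1 (nums[1]=3≥3); i<j, swap → [3, 3, 3, 6, 3, 6, 6, 3, 3]
j→4 (nums[4]=3≤3), i→2 (nums[2]=3≥3); i<j, swap → [3, 3, 3, 6, 3, 6, 6, 3, 3]
j→2, i→3; i≥j, return j=2. nums = [3, 3, 3, 6, 3, 6, 6, 3, 3]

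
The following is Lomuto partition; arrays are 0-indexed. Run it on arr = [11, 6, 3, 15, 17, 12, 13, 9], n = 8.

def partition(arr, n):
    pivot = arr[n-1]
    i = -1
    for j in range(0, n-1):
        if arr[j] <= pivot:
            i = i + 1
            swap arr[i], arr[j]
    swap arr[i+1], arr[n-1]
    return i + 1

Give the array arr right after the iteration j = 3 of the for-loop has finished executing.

pivot = arr[7] = 9; i = -1
j=0: arr[0]=11 > 9 → no swap
j=1: arr[1]=6 ≤ 9 → i=0, swap arr[0],arr[1] → [6, 11, 3, 15, 17, 12, 13, 9]
j=2: arr[2]=3 ≤ 9 → i=1, swap arr[1],arr[2] → [6, 3, 11, 15, 17, 12, 13, 9]
j=3: arr[3]=15 > 9 → no swap
(after j=3) arr = [6, 3, 11, 15, 17, 12, 13, 9]

[6, 3, 11, 15, 17, 12, 13, 9]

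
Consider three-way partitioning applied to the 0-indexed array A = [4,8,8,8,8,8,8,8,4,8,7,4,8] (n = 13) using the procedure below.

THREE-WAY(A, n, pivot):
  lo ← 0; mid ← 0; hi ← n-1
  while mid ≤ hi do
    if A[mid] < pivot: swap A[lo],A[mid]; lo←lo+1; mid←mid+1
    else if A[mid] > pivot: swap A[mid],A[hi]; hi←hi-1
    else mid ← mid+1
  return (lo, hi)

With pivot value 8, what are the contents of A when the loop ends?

pivot = 8; lo=0, mid=0, hi=12
A[mid]=4<8: swap A[0],A[0]; lo=1,mid=1 → [4,8,8,8,8,8,8,8,4,8,7,4,8]
A[mid]=8=8: mid=2
A[mid]=8=8: mid=3
A[mid]=8=8: mid=4
A[mid]=8=8: mid=5
A[mid]=8=8: mid=6
A[mid]=8=8: mid=7
A[mid]=8=8: mid=8
A[mid]=4<8: swap A[1],A[8]; lo=2,mid=9 → [4,4,8,8,8,8,8,8,8,8,7,4,8]
A[mid]=8=8: mid=10
A[mid]=7<8: swap A[2],A[10]; lo=3,mid=11 → [4,4,7,8,8,8,8,8,8,8,8,4,8]
A[mid]=4<8: swap A[3],A[11]; lo=4,mid=12 → [4,4,7,4,8,8,8,8,8,8,8,8,8]
A[mid]=8=8: mid=13
end: lo=4, hi=12; A = [4,4,7,4,8,8,8,8,8,8,8,8,8]

[4,4,7,4,8,8,8,8,8,8,8,8,8]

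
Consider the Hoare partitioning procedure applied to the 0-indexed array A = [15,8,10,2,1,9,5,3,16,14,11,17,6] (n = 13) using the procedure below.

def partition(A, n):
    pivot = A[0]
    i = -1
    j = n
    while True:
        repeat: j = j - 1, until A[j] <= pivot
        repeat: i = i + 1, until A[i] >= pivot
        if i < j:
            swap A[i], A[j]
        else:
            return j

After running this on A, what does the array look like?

[6,8,10,2,1,9,5,3,11,14,16,17,15]

pivot = A[0] = 15; i = -1, j = 13
j→12 (A[12]=6≤15), i→0 (A[0]=15≥15); i<j, swap → [6,8,10,2,1,9,5,3,16,14,11,17,15]
j→10 (A[10]=11≤15), i→8 (A[8]=16≥15); i<j, swap → [6,8,10,2,1,9,5,3,11,14,16,17,15]
j→9, i→10; i≥j, return j=9. A = [6,8,10,2,1,9,5,3,11,14,16,17,15]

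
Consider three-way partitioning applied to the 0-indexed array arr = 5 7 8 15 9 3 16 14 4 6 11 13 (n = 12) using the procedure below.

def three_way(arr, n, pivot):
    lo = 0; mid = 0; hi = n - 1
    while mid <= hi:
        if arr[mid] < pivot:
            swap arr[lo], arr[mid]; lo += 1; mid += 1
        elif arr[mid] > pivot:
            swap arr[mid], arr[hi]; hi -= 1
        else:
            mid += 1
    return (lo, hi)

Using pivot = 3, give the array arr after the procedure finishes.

pivot = 3; lo=0, mid=0, hi=11
arr[mid]=5>3: swap arr[0],arr[11]; hi=10 → 13 7 8 15 9 3 16 14 4 6 11 5
arr[mid]=13>3: swap arr[0],arr[10]; hi=9 → 11 7 8 15 9 3 16 14 4 6 13 5
arr[mid]=11>3: swap arr[0],arr[9]; hi=8 → 6 7 8 15 9 3 16 14 4 11 13 5
arr[mid]=6>3: swap arr[0],arr[8]; hi=7 → 4 7 8 15 9 3 16 14 6 11 13 5
arr[mid]=4>3: swap arr[0],arr[7]; hi=6 → 14 7 8 15 9 3 16 4 6 11 13 5
arr[mid]=14>3: swap arr[0],arr[6]; hi=5 → 16 7 8 15 9 3 14 4 6 11 13 5
arr[mid]=16>3: swap arr[0],arr[5]; hi=4 → 3 7 8 15 9 16 14 4 6 11 13 5
arr[mid]=3=3: mid=1
arr[mid]=7>3: swap arr[1],arr[4]; hi=3 → 3 9 8 15 7 16 14 4 6 11 13 5
arr[mid]=9>3: swap arr[1],arr[3]; hi=2 → 3 15 8 9 7 16 14 4 6 11 13 5
arr[mid]=15>3: swap arr[1],arr[2]; hi=1 → 3 8 15 9 7 16 14 4 6 11 13 5
arr[mid]=8>3: swap arr[1],arr[1]; hi=0 → 3 8 15 9 7 16 14 4 6 11 13 5
end: lo=0, hi=0; arr = 3 8 15 9 7 16 14 4 6 11 13 5

3 8 15 9 7 16 14 4 6 11 13 5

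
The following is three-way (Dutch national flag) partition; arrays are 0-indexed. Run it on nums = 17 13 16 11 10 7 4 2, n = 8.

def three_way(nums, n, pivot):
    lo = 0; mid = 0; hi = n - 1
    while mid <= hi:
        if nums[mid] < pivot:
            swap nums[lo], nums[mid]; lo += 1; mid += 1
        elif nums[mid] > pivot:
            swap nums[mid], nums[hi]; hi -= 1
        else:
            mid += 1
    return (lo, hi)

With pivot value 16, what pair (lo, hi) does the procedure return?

lo=0 mid=0 hi=7
17>16: swap(0,7), hi=6 ⇒ 2 13 16 11 10 7 4 17
2<16: swap(0,0), lo=1 mid=1 ⇒ 2 13 16 11 10 7 4 17
13<16: swap(1,1), lo=2 mid=2 ⇒ 2 13 16 11 10 7 4 17
16=16: mid=3
11<16: swap(2,3), lo=3 mid=4 ⇒ 2 13 11 16 10 7 4 17
10<16: swap(3,4), lo=4 mid=5 ⇒ 2 13 11 10 16 7 4 17
7<16: swap(4,5), lo=5 mid=6 ⇒ 2 13 11 10 7 16 4 17
4<16: swap(5,6), lo=6 mid=7 ⇒ 2 13 11 10 7 4 16 17
done. lo=6 hi=6; nums=2 13 11 10 7 4 16 17

(6, 6)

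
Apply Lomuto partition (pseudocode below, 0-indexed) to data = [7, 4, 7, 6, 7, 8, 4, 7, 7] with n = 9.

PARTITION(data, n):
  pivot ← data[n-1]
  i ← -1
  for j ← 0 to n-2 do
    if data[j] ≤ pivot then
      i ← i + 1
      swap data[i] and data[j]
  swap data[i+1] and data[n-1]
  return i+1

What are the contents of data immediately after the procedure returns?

[7, 4, 7, 6, 7, 4, 7, 7, 8]

pivot = data[8] = 7; i = -1
j=0: data[0]=7 ≤ 7 → i=0, swap data[0],data[0] (no change) → [7, 4, 7, 6, 7, 8, 4, 7, 7]
j=1: data[1]=4 ≤ 7 → i=1, swap data[1],data[1] (no change) → [7, 4, 7, 6, 7, 8, 4, 7, 7]
j=2: data[2]=7 ≤ 7 → i=2, swap data[2],data[2] (no change) → [7, 4, 7, 6, 7, 8, 4, 7, 7]
j=3: data[3]=6 ≤ 7 → i=3, swap data[3],data[3] (no change) → [7, 4, 7, 6, 7, 8, 4, 7, 7]
j=4: data[4]=7 ≤ 7 → i=4, swap data[4],data[4] (no change) → [7, 4, 7, 6, 7, 8, 4, 7, 7]
j=5: data[5]=8 > 7 → no swap
j=6: data[6]=4 ≤ 7 → i=5, swap data[5],data[6] → [7, 4, 7, 6, 7, 4, 8, 7, 7]
j=7: data[7]=7 ≤ 7 → i=6, swap data[6],data[7] → [7, 4, 7, 6, 7, 4, 7, 8, 7]
final swap data[7],data[8] → [7, 4, 7, 6, 7, 4, 7, 7, 8]; return 7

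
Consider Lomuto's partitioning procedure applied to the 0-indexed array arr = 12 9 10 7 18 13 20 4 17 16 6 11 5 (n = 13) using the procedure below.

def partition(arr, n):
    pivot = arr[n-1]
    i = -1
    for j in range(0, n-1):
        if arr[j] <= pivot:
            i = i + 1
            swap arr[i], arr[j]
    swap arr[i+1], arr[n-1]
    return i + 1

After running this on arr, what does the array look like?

4 5 10 7 18 13 20 12 17 16 6 11 9

pivot = arr[12] = 5; i = -1
j=0: arr[0]=12 > 5 → no swap
j=1: arr[1]=9 > 5 → no swap
j=2: arr[2]=10 > 5 → no swap
j=3: arr[3]=7 > 5 → no swap
j=4: arr[4]=18 > 5 → no swap
j=5: arr[5]=13 > 5 → no swap
j=6: arr[6]=20 > 5 → no swap
j=7: arr[7]=4 ≤ 5 → i=0, swap arr[0],arr[7] → 4 9 10 7 18 13 20 12 17 16 6 11 5
j=8: arr[8]=17 > 5 → no swap
j=9: arr[9]=16 > 5 → no swap
j=10: arr[10]=6 > 5 → no swap
j=11: arr[11]=11 > 5 → no swap
final swap arr[1],arr[12] → 4 5 10 7 18 13 20 12 17 16 6 11 9; return 1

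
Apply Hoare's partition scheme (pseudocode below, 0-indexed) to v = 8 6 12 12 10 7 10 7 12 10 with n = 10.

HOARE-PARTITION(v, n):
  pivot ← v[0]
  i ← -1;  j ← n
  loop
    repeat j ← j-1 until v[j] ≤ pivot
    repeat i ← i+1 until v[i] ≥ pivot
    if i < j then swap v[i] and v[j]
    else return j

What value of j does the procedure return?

2

pivot=8
j stops at 7 (7), i stops at 0 (8); swap ⇒ 7 6 12 12 10 7 10 8 12 10
j stops at 5 (7), i stops at 2 (12); swap ⇒ 7 6 7 12 10 12 10 8 12 10
j stops at 2, i stops at 3; i≥j ⇒ return 2. v=7 6 7 12 10 12 10 8 12 10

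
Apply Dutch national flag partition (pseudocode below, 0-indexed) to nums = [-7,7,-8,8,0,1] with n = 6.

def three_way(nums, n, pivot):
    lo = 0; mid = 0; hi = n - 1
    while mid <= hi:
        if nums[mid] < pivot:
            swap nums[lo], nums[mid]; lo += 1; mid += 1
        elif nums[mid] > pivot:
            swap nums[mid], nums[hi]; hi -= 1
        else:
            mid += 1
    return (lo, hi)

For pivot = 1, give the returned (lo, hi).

pivot = 1; lo=0, mid=0, hi=5
nums[mid]=-7<1: swap nums[0],nums[0]; lo=1,mid=1 → [-7,7,-8,8,0,1]
nums[mid]=7>1: swap nums[1],nums[5]; hi=4 → [-7,1,-8,8,0,7]
nums[mid]=1=1: mid=2
nums[mid]=-8<1: swap nums[1],nums[2]; lo=2,mid=3 → [-7,-8,1,8,0,7]
nums[mid]=8>1: swap nums[3],nums[4]; hi=3 → [-7,-8,1,0,8,7]
nums[mid]=0<1: swap nums[2],nums[3]; lo=3,mid=4 → [-7,-8,0,1,8,7]
end: lo=3, hi=3; nums = [-7,-8,0,1,8,7]

(3, 3)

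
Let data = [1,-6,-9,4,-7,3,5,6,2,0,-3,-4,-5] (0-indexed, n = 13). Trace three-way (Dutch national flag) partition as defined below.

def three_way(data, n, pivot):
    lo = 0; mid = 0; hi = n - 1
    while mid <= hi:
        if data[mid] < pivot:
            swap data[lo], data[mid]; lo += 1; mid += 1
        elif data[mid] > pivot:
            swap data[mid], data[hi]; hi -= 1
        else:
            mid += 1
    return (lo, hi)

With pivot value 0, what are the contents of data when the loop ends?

[-5,-6,-9,-4,-7,-3,0,2,6,5,3,4,1]

lo=0 mid=0 hi=12
1>0: swap(0,12), hi=11 ⇒ [-5,-6,-9,4,-7,3,5,6,2,0,-3,-4,1]
-5<0: swap(0,0), lo=1 mid=1 ⇒ [-5,-6,-9,4,-7,3,5,6,2,0,-3,-4,1]
-6<0: swap(1,1), lo=2 mid=2 ⇒ [-5,-6,-9,4,-7,3,5,6,2,0,-3,-4,1]
-9<0: swap(2,2), lo=3 mid=3 ⇒ [-5,-6,-9,4,-7,3,5,6,2,0,-3,-4,1]
4>0: swap(3,11), hi=10 ⇒ [-5,-6,-9,-4,-7,3,5,6,2,0,-3,4,1]
-4<0: swap(3,3), lo=4 mid=4 ⇒ [-5,-6,-9,-4,-7,3,5,6,2,0,-3,4,1]
-7<0: swap(4,4), lo=5 mid=5 ⇒ [-5,-6,-9,-4,-7,3,5,6,2,0,-3,4,1]
3>0: swap(5,10), hi=9 ⇒ [-5,-6,-9,-4,-7,-3,5,6,2,0,3,4,1]
-3<0: swap(5,5), lo=6 mid=6 ⇒ [-5,-6,-9,-4,-7,-3,5,6,2,0,3,4,1]
5>0: swap(6,9), hi=8 ⇒ [-5,-6,-9,-4,-7,-3,0,6,2,5,3,4,1]
0=0: mid=7
6>0: swap(7,8), hi=7 ⇒ [-5,-6,-9,-4,-7,-3,0,2,6,5,3,4,1]
2>0: swap(7,7), hi=6 ⇒ [-5,-6,-9,-4,-7,-3,0,2,6,5,3,4,1]
done. lo=6 hi=6; data=[-5,-6,-9,-4,-7,-3,0,2,6,5,3,4,1]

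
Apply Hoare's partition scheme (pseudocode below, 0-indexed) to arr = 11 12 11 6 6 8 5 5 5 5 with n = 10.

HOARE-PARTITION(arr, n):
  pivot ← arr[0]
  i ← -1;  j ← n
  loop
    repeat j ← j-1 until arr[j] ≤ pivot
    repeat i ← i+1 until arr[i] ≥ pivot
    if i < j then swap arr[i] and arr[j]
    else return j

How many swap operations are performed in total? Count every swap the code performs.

pivot=11
j stops at 9 (5), i stops at 0 (11); swap ⇒ 5 12 11 6 6 8 5 5 5 11
j stops at 8 (5), i stops at 1 (12); swap ⇒ 5 5 11 6 6 8 5 5 12 11
j stops at 7 (5), i stops at 2 (11); swap ⇒ 5 5 5 6 6 8 5 11 12 11
j stops at 6, i stops at 7; i≥j ⇒ return 6. arr=5 5 5 6 6 8 5 11 12 11

3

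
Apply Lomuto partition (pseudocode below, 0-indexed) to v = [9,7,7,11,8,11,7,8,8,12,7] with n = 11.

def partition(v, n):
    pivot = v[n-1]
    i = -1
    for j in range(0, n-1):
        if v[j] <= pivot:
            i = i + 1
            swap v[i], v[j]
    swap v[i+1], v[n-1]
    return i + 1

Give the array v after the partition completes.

pivot = v[10] = 7; i = -1
j=0: v[0]=9 > 7 → no swap
j=1: v[1]=7 ≤ 7 → i=0, swap v[0],v[1] → [7,9,7,11,8,11,7,8,8,12,7]
j=2: v[2]=7 ≤ 7 → i=1, swap v[1],v[2] → [7,7,9,11,8,11,7,8,8,12,7]
j=3: v[3]=11 > 7 → no swap
j=4: v[4]=8 > 7 → no swap
j=5: v[5]=11 > 7 → no swap
j=6: v[6]=7 ≤ 7 → i=2, swap v[2],v[6] → [7,7,7,11,8,11,9,8,8,12,7]
j=7: v[7]=8 > 7 → no swap
j=8: v[8]=8 > 7 → no swap
j=9: v[9]=12 > 7 → no swap
final swap v[3],v[10] → [7,7,7,7,8,11,9,8,8,12,11]; return 3

[7,7,7,7,8,11,9,8,8,12,11]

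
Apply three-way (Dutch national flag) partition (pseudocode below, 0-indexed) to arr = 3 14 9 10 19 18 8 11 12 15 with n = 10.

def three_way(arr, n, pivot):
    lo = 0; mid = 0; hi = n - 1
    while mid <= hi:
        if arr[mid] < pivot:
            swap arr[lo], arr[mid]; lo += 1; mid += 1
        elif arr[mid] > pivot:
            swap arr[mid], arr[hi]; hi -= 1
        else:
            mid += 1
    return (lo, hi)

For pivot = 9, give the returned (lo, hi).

lo=0 mid=0 hi=9
3<9: swap(0,0), lo=1 mid=1 ⇒ 3 14 9 10 19 18 8 11 12 15
14>9: swap(1,9), hi=8 ⇒ 3 15 9 10 19 18 8 11 12 14
15>9: swap(1,8), hi=7 ⇒ 3 12 9 10 19 18 8 11 15 14
12>9: swap(1,7), hi=6 ⇒ 3 11 9 10 19 18 8 12 15 14
11>9: swap(1,6), hi=5 ⇒ 3 8 9 10 19 18 11 12 15 14
8<9: swap(1,1), lo=2 mid=2 ⇒ 3 8 9 10 19 18 11 12 15 14
9=9: mid=3
10>9: swap(3,5), hi=4 ⇒ 3 8 9 18 19 10 11 12 15 14
18>9: swap(3,4), hi=3 ⇒ 3 8 9 19 18 10 11 12 15 14
19>9: swap(3,3), hi=2 ⇒ 3 8 9 19 18 10 11 12 15 14
done. lo=2 hi=2; arr=3 8 9 19 18 10 11 12 15 14

(2, 2)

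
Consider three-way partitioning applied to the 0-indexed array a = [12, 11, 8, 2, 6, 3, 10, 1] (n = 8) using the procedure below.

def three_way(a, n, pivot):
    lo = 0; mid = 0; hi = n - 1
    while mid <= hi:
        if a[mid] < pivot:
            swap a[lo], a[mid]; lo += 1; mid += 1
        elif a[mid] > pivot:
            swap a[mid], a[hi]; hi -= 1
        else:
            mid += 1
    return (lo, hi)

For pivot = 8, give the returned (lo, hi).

lo=0 mid=0 hi=7
12>8: swap(0,7), hi=6 ⇒ [1, 11, 8, 2, 6, 3, 10, 12]
1<8: swap(0,0), lo=1 mid=1 ⇒ [1, 11, 8, 2, 6, 3, 10, 12]
11>8: swap(1,6), hi=5 ⇒ [1, 10, 8, 2, 6, 3, 11, 12]
10>8: swap(1,5), hi=4 ⇒ [1, 3, 8, 2, 6, 10, 11, 12]
3<8: swap(1,1), lo=2 mid=2 ⇒ [1, 3, 8, 2, 6, 10, 11, 12]
8=8: mid=3
2<8: swap(2,3), lo=3 mid=4 ⇒ [1, 3, 2, 8, 6, 10, 11, 12]
6<8: swap(3,4), lo=4 mid=5 ⇒ [1, 3, 2, 6, 8, 10, 11, 12]
done. lo=4 hi=4; a=[1, 3, 2, 6, 8, 10, 11, 12]

(4, 4)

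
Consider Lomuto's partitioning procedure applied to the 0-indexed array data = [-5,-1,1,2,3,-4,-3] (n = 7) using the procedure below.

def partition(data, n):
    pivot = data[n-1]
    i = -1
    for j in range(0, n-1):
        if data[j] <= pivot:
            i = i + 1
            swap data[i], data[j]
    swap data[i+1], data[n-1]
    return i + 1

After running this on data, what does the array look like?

[-5,-4,-3,2,3,-1,1]

pivot = data[6] = -3; i = -1
j=0: data[0]=-5 ≤ -3 → i=0, swap data[0],data[0] (no change) → [-5,-1,1,2,3,-4,-3]
j=1: data[1]=-1 > -3 → no swap
j=2: data[2]=1 > -3 → no swap
j=3: data[3]=2 > -3 → no swap
j=4: data[4]=3 > -3 → no swap
j=5: data[5]=-4 ≤ -3 → i=1, swap data[1],data[5] → [-5,-4,1,2,3,-1,-3]
final swap data[2],data[6] → [-5,-4,-3,2,3,-1,1]; return 2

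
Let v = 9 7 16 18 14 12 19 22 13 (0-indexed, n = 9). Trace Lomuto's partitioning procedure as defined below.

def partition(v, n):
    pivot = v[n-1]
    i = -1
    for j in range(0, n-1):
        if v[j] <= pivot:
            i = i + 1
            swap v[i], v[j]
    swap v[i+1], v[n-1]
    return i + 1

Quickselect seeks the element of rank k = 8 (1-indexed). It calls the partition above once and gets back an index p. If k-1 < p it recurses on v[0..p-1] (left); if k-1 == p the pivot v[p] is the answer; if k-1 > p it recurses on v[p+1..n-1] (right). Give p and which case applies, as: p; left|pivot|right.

pivot = v[8] = 13; i = -1
j=0: v[0]=9 ≤ 13 → i=0, swap v[0],v[0] (no change) → 9 7 16 18 14 12 19 22 13
j=1: v[1]=7 ≤ 13 → i=1, swap v[1],v[1] (no change) → 9 7 16 18 14 12 19 22 13
j=2: v[2]=16 > 13 → no swap
j=3: v[3]=18 > 13 → no swap
j=4: v[4]=14 > 13 → no swap
j=5: v[5]=12 ≤ 13 → i=2, swap v[2],v[5] → 9 7 12 18 14 16 19 22 13
j=6: v[6]=19 > 13 → no swap
j=7: v[7]=22 > 13 → no swap
final swap v[3],v[8] → 9 7 12 13 14 16 19 22 18; return 3
p = 3; k-1 = 7 > 3 ⇒ right

3; right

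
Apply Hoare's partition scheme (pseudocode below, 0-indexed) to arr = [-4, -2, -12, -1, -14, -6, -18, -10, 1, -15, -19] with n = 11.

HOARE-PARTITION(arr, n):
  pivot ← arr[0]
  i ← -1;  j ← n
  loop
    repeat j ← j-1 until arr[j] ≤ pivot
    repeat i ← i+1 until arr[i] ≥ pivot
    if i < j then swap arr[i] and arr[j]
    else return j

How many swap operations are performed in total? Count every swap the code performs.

3

pivot=-4
j stops at 10 (-19), i stops at 0 (-4); swap ⇒ [-19, -2, -12, -1, -14, -6, -18, -10, 1, -15, -4]
j stops at 9 (-15), i stops at 1 (-2); swap ⇒ [-19, -15, -12, -1, -14, -6, -18, -10, 1, -2, -4]
j stops at 7 (-10), i stops at 3 (-1); swap ⇒ [-19, -15, -12, -10, -14, -6, -18, -1, 1, -2, -4]
j stops at 6, i stops at 7; i≥j ⇒ return 6. arr=[-19, -15, -12, -10, -14, -6, -18, -1, 1, -2, -4]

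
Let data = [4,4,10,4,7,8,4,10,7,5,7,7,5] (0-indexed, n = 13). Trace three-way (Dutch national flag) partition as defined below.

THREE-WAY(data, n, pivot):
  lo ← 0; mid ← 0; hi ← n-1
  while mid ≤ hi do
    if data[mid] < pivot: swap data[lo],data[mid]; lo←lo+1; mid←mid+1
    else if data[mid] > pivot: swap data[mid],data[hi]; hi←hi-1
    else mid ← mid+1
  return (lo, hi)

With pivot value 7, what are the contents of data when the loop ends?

pivot = 7; lo=0, mid=0, hi=12
data[mid]=4<7: swap data[0],data[0]; lo=1,mid=1 → [4,4,10,4,7,8,4,10,7,5,7,7,5]
data[mid]=4<7: swap data[1],data[1]; lo=2,mid=2 → [4,4,10,4,7,8,4,10,7,5,7,7,5]
data[mid]=10>7: swap data[2],data[12]; hi=11 → [4,4,5,4,7,8,4,10,7,5,7,7,10]
data[mid]=5<7: swap data[2],data[2]; lo=3,mid=3 → [4,4,5,4,7,8,4,10,7,5,7,7,10]
data[mid]=4<7: swap data[3],data[3]; lo=4,mid=4 → [4,4,5,4,7,8,4,10,7,5,7,7,10]
data[mid]=7=7: mid=5
data[mid]=8>7: swap data[5],data[11]; hi=10 → [4,4,5,4,7,7,4,10,7,5,7,8,10]
data[mid]=7=7: mid=6
data[mid]=4<7: swap data[4],data[6]; lo=5,mid=7 → [4,4,5,4,4,7,7,10,7,5,7,8,10]
data[mid]=10>7: swap data[7],data[10]; hi=9 → [4,4,5,4,4,7,7,7,7,5,10,8,10]
data[mid]=7=7: mid=8
data[mid]=7=7: mid=9
data[mid]=5<7: swap data[5],data[9]; lo=6,mid=10 → [4,4,5,4,4,5,7,7,7,7,10,8,10]
end: lo=6, hi=9; data = [4,4,5,4,4,5,7,7,7,7,10,8,10]

[4,4,5,4,4,5,7,7,7,7,10,8,10]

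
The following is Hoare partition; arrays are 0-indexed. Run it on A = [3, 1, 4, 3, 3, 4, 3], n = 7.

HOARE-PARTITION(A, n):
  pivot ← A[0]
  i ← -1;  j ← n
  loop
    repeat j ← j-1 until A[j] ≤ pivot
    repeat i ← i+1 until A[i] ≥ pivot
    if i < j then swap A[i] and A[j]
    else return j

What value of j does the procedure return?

pivot = A[0] = 3; i = -1, j = 7
j→6 (A[6]=3≤3), i→0 (A[0]=3≥3); i<j, swap → [3, 1, 4, 3, 3, 4, 3]
j→4 (A[4]=3≤3), i→2 (A[2]=4≥3); i<j, swap → [3, 1, 3, 3, 4, 4, 3]
j→3, i→3; i≥j, return j=3. A = [3, 1, 3, 3, 4, 4, 3]

3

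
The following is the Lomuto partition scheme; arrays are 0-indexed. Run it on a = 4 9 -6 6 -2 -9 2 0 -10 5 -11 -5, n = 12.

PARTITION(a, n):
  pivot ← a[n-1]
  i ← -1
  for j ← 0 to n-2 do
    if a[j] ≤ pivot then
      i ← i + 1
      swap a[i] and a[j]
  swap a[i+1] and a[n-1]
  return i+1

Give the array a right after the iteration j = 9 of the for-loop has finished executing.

-6 -9 -10 6 -2 9 2 0 4 5 -11 -5

pivot = a[11] = -5; i = -1
j=0: a[0]=4 > -5 → no swap
j=1: a[1]=9 > -5 → no swap
j=2: a[2]=-6 ≤ -5 → i=0, swap a[0],a[2] → -6 9 4 6 -2 -9 2 0 -10 5 -11 -5
j=3: a[3]=6 > -5 → no swap
j=4: a[4]=-2 > -5 → no swap
j=5: a[5]=-9 ≤ -5 → i=1, swap a[1],a[5] → -6 -9 4 6 -2 9 2 0 -10 5 -11 -5
j=6: a[6]=2 > -5 → no swap
j=7: a[7]=0 > -5 → no swap
j=8: a[8]=-10 ≤ -5 → i=2, swap a[2],a[8] → -6 -9 -10 6 -2 9 2 0 4 5 -11 -5
j=9: a[9]=5 > -5 → no swap
(after j=9) a = -6 -9 -10 6 -2 9 2 0 4 5 -11 -5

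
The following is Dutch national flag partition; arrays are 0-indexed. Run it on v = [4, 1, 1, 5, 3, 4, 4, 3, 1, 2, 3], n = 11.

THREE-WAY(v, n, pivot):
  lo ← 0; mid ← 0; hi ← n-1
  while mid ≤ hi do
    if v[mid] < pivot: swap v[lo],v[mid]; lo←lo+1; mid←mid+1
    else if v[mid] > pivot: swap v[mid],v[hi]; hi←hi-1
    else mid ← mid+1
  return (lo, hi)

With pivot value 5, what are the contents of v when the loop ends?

[4, 1, 1, 3, 4, 4, 3, 1, 2, 3, 5]

lo=0 mid=0 hi=10
4<5: swap(0,0), lo=1 mid=1 ⇒ [4, 1, 1, 5, 3, 4, 4, 3, 1, 2, 3]
1<5: swap(1,1), lo=2 mid=2 ⇒ [4, 1, 1, 5, 3, 4, 4, 3, 1, 2, 3]
1<5: swap(2,2), lo=3 mid=3 ⇒ [4, 1, 1, 5, 3, 4, 4, 3, 1, 2, 3]
5=5: mid=4
3<5: swap(3,4), lo=4 mid=5 ⇒ [4, 1, 1, 3, 5, 4, 4, 3, 1, 2, 3]
4<5: swap(4,5), lo=5 mid=6 ⇒ [4, 1, 1, 3, 4, 5, 4, 3, 1, 2, 3]
4<5: swap(5,6), lo=6 mid=7 ⇒ [4, 1, 1, 3, 4, 4, 5, 3, 1, 2, 3]
3<5: swap(6,7), lo=7 mid=8 ⇒ [4, 1, 1, 3, 4, 4, 3, 5, 1, 2, 3]
1<5: swap(7,8), lo=8 mid=9 ⇒ [4, 1, 1, 3, 4, 4, 3, 1, 5, 2, 3]
2<5: swap(8,9), lo=9 mid=10 ⇒ [4, 1, 1, 3, 4, 4, 3, 1, 2, 5, 3]
3<5: swap(9,10), lo=10 mid=11 ⇒ [4, 1, 1, 3, 4, 4, 3, 1, 2, 3, 5]
done. lo=10 hi=10; v=[4, 1, 1, 3, 4, 4, 3, 1, 2, 3, 5]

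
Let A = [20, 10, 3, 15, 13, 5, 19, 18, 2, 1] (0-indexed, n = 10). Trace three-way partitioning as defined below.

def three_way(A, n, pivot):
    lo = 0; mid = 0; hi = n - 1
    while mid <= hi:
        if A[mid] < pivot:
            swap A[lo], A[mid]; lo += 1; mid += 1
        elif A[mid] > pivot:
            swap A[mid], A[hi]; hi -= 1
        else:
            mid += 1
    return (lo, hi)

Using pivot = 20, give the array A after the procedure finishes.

[10, 3, 15, 13, 5, 19, 18, 2, 1, 20]

pivot = 20; lo=0, mid=0, hi=9
A[mid]=20=20: mid=1
A[mid]=10<20: swap A[0],A[1]; lo=1,mid=2 → [10, 20, 3, 15, 13, 5, 19, 18, 2, 1]
A[mid]=3<20: swap A[1],A[2]; lo=2,mid=3 → [10, 3, 20, 15, 13, 5, 19, 18, 2, 1]
A[mid]=15<20: swap A[2],A[3]; lo=3,mid=4 → [10, 3, 15, 20, 13, 5, 19, 18, 2, 1]
A[mid]=13<20: swap A[3],A[4]; lo=4,mid=5 → [10, 3, 15, 13, 20, 5, 19, 18, 2, 1]
A[mid]=5<20: swap A[4],A[5]; lo=5,mid=6 → [10, 3, 15, 13, 5, 20, 19, 18, 2, 1]
A[mid]=19<20: swap A[5],A[6]; lo=6,mid=7 → [10, 3, 15, 13, 5, 19, 20, 18, 2, 1]
A[mid]=18<20: swap A[6],A[7]; lo=7,mid=8 → [10, 3, 15, 13, 5, 19, 18, 20, 2, 1]
A[mid]=2<20: swap A[7],A[8]; lo=8,mid=9 → [10, 3, 15, 13, 5, 19, 18, 2, 20, 1]
A[mid]=1<20: swap A[8],A[9]; lo=9,mid=10 → [10, 3, 15, 13, 5, 19, 18, 2, 1, 20]
end: lo=9, hi=9; A = [10, 3, 15, 13, 5, 19, 18, 2, 1, 20]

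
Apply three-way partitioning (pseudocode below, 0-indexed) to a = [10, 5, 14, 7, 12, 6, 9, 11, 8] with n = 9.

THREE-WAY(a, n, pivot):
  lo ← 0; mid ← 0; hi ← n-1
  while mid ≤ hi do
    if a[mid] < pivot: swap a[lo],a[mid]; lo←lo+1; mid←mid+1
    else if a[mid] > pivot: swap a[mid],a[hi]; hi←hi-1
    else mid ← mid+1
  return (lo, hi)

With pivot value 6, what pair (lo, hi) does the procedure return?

(1, 1)

lo=0 mid=0 hi=8
10>6: swap(0,8), hi=7 ⇒ [8, 5, 14, 7, 12, 6, 9, 11, 10]
8>6: swap(0,7), hi=6 ⇒ [11, 5, 14, 7, 12, 6, 9, 8, 10]
11>6: swap(0,6), hi=5 ⇒ [9, 5, 14, 7, 12, 6, 11, 8, 10]
9>6: swap(0,5), hi=4 ⇒ [6, 5, 14, 7, 12, 9, 11, 8, 10]
6=6: mid=1
5<6: swap(0,1), lo=1 mid=2 ⇒ [5, 6, 14, 7, 12, 9, 11, 8, 10]
14>6: swap(2,4), hi=3 ⇒ [5, 6, 12, 7, 14, 9, 11, 8, 10]
12>6: swap(2,3), hi=2 ⇒ [5, 6, 7, 12, 14, 9, 11, 8, 10]
7>6: swap(2,2), hi=1 ⇒ [5, 6, 7, 12, 14, 9, 11, 8, 10]
done. lo=1 hi=1; a=[5, 6, 7, 12, 14, 9, 11, 8, 10]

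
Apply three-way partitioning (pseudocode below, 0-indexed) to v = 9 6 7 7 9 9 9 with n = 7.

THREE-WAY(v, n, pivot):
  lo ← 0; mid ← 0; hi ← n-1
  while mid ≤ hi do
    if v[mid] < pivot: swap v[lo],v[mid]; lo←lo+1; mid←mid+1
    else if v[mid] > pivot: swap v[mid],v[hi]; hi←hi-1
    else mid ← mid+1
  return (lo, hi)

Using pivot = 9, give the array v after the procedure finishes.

pivot = 9; lo=0, mid=0, hi=6
v[mid]=9=9: mid=1
v[mid]=6<9: swap v[0],v[1]; lo=1,mid=2 → 6 9 7 7 9 9 9
v[mid]=7<9: swap v[1],v[2]; lo=2,mid=3 → 6 7 9 7 9 9 9
v[mid]=7<9: swap v[2],v[3]; lo=3,mid=4 → 6 7 7 9 9 9 9
v[mid]=9=9: mid=5
v[mid]=9=9: mid=6
v[mid]=9=9: mid=7
end: lo=3, hi=6; v = 6 7 7 9 9 9 9

6 7 7 9 9 9 9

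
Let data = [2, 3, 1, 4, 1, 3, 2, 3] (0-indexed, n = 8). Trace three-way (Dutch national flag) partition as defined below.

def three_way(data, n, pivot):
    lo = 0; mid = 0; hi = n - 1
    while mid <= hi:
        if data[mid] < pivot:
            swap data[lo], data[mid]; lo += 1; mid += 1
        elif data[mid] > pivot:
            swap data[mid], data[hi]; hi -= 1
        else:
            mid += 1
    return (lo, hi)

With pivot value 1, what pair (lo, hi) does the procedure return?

(0, 1)

lo=0 mid=0 hi=7
2>1: swap(0,7), hi=6 ⇒ [3, 3, 1, 4, 1, 3, 2, 2]
3>1: swap(0,6), hi=5 ⇒ [2, 3, 1, 4, 1, 3, 3, 2]
2>1: swap(0,5), hi=4 ⇒ [3, 3, 1, 4, 1, 2, 3, 2]
3>1: swap(0,4), hi=3 ⇒ [1, 3, 1, 4, 3, 2, 3, 2]
1=1: mid=1
3>1: swap(1,3), hi=2 ⇒ [1, 4, 1, 3, 3, 2, 3, 2]
4>1: swap(1,2), hi=1 ⇒ [1, 1, 4, 3, 3, 2, 3, 2]
1=1: mid=2
done. lo=0 hi=1; data=[1, 1, 4, 3, 3, 2, 3, 2]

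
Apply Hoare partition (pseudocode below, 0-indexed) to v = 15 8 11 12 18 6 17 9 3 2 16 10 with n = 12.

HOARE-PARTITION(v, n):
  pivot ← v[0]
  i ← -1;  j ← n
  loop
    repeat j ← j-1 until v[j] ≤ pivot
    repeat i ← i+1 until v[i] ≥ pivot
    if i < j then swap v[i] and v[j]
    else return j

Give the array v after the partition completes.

pivot = v[0] = 15; i = -1, j = 12
j→11 (v[11]=10≤15), i→0 (v[0]=15≥15); i<j, swap → 10 8 11 12 18 6 17 9 3 2 16 15
j→9 (v[9]=2≤15), i→4 (v[4]=18≥15); i<j, swap → 10 8 11 12 2 6 17 9 3 18 16 15
j→8 (v[8]=3≤15), i→6 (v[6]=17≥15); i<j, swap → 10 8 11 12 2 6 3 9 17 18 16 15
j→7, i→8; i≥j, return j=7. v = 10 8 11 12 2 6 3 9 17 18 16 15

10 8 11 12 2 6 3 9 17 18 16 15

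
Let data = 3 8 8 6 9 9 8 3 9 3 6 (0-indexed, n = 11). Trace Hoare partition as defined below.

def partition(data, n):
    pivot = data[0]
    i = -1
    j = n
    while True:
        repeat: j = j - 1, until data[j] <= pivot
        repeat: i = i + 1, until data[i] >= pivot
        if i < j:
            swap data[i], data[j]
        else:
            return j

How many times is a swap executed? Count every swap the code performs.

2

pivot = data[0] = 3; i = -1, j = 11
j→9 (data[9]=3≤3), i→0 (data[0]=3≥3); i<j, swap → 3 8 8 6 9 9 8 3 9 3 6
j→7 (data[7]=3≤3), i→1 (data[1]=8≥3); i<j, swap → 3 3 8 6 9 9 8 8 9 3 6
j→1, i→2; i≥j, return j=1. data = 3 3 8 6 9 9 8 8 9 3 6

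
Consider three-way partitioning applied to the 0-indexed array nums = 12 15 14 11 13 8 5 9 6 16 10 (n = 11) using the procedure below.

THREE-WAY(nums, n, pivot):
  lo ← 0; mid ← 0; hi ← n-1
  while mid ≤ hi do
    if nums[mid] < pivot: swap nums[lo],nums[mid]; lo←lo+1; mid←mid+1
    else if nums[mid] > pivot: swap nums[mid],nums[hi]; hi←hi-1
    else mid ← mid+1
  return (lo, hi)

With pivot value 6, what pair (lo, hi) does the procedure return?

pivot = 6; lo=0, mid=0, hi=10
nums[mid]=12>6: swap nums[0],nums[10]; hi=9 → 10 15 14 11 13 8 5 9 6 16 12
nums[mid]=10>6: swap nums[0],nums[9]; hi=8 → 16 15 14 11 13 8 5 9 6 10 12
nums[mid]=16>6: swap nums[0],nums[8]; hi=7 → 6 15 14 11 13 8 5 9 16 10 12
nums[mid]=6=6: mid=1
nums[mid]=15>6: swap nums[1],nums[7]; hi=6 → 6 9 14 11 13 8 5 15 16 10 12
nums[mid]=9>6: swap nums[1],nums[6]; hi=5 → 6 5 14 11 13 8 9 15 16 10 12
nums[mid]=5<6: swap nums[0],nums[1]; lo=1,mid=2 → 5 6 14 11 13 8 9 15 16 10 12
nums[mid]=14>6: swap nums[2],nums[5]; hi=4 → 5 6 8 11 13 14 9 15 16 10 12
nums[mid]=8>6: swap nums[2],nums[4]; hi=3 → 5 6 13 11 8 14 9 15 16 10 12
nums[mid]=13>6: swap nums[2],nums[3]; hi=2 → 5 6 11 13 8 14 9 15 16 10 12
nums[mid]=11>6: swap nums[2],nums[2]; hi=1 → 5 6 11 13 8 14 9 15 16 10 12
end: lo=1, hi=1; nums = 5 6 11 13 8 14 9 15 16 10 12

(1, 1)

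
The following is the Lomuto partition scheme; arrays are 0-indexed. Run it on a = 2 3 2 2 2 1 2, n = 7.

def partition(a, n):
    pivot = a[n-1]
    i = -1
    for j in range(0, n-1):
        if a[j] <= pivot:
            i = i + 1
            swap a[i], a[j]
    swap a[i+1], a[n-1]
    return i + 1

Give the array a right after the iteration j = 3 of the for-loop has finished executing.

2 2 2 3 2 1 2

pivot = a[6] = 2; i = -1
j=0: a[0]=2 ≤ 2 → i=0, swap a[0],a[0] (no change) → 2 3 2 2 2 1 2
j=1: a[1]=3 > 2 → no swap
j=2: a[2]=2 ≤ 2 → i=1, swap a[1],a[2] → 2 2 3 2 2 1 2
j=3: a[3]=2 ≤ 2 → i=2, swap a[2],a[3] → 2 2 2 3 2 1 2
(after j=3) a = 2 2 2 3 2 1 2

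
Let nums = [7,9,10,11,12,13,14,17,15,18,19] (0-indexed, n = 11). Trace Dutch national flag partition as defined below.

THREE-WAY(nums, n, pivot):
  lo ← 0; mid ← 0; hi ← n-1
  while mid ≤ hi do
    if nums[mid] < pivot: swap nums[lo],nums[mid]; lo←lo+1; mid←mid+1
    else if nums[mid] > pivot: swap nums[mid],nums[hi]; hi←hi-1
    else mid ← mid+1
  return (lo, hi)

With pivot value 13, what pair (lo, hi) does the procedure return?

lo=0 mid=0 hi=10
7<13: swap(0,0), lo=1 mid=1 ⇒ [7,9,10,11,12,13,14,17,15,18,19]
9<13: swap(1,1), lo=2 mid=2 ⇒ [7,9,10,11,12,13,14,17,15,18,19]
10<13: swap(2,2), lo=3 mid=3 ⇒ [7,9,10,11,12,13,14,17,15,18,19]
11<13: swap(3,3), lo=4 mid=4 ⇒ [7,9,10,11,12,13,14,17,15,18,19]
12<13: swap(4,4), lo=5 mid=5 ⇒ [7,9,10,11,12,13,14,17,15,18,19]
13=13: mid=6
14>13: swap(6,10), hi=9 ⇒ [7,9,10,11,12,13,19,17,15,18,14]
19>13: swap(6,9), hi=8 ⇒ [7,9,10,11,12,13,18,17,15,19,14]
18>13: swap(6,8), hi=7 ⇒ [7,9,10,11,12,13,15,17,18,19,14]
15>13: swap(6,7), hi=6 ⇒ [7,9,10,11,12,13,17,15,18,19,14]
17>13: swap(6,6), hi=5 ⇒ [7,9,10,11,12,13,17,15,18,19,14]
done. lo=5 hi=5; nums=[7,9,10,11,12,13,17,15,18,19,14]

(5, 5)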